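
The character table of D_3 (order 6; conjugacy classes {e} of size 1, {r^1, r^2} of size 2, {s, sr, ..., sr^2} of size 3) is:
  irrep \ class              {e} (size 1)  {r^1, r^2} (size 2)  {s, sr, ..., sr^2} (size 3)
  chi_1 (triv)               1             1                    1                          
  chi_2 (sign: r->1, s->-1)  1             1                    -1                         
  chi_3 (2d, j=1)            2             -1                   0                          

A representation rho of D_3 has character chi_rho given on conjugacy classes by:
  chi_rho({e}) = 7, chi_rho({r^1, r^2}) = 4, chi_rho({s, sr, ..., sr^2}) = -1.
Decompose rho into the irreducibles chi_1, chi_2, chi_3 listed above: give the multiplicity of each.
Multiplicities: chi_1: 2, chi_2: 3, chi_3: 1.

Working: Use <chi_rho, chi> = (1/|G|) sum_C |C| * chi_rho(C) * conj(chi(C)) with |G| = 6 for each irreducible chi in the table:
  <chi_rho, chi_1> = (1/6)[1*(7)*conj(1) + 2*(4)*conj(1) + 3*(-1)*conj(1)]
      = (1/6)[(7) + (8) + (-3)] = 12/6 = 2
  <chi_rho, chi_2> = (1/6)[1*(7)*conj(1) + 2*(4)*conj(1) + 3*(-1)*conj(-1)]
      = (1/6)[(7) + (8) + (3)] = 18/6 = 3
  <chi_rho, chi_3> = (1/6)[1*(7)*conj(2) + 2*(4)*conj(-1) + 3*(-1)*conj(0)]
      = (1/6)[(14) + (-8) + (0)] = 6/6 = 1
Dimension check: dim(rho) = sum (mult * dim) = 2*1 + 3*1 + 1*2 = 7 = chi_rho(e) = 7.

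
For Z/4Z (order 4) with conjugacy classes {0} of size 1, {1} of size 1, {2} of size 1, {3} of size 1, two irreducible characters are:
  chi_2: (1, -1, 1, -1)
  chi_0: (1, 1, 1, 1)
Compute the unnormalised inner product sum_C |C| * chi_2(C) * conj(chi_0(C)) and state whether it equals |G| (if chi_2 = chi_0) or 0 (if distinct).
Sum = 0; so <chi_2, chi_0> = 0 (distinct irreducibles are orthogonal).

Proof sketch: Compute term by term over conjugacy classes (|C| * chi_2(C) * conj(chi_0(C))):
  1*(1)*conj(1) + 1*(-1)*conj(1) + 1*(1)*conj(1) + 1*(-1)*conj(1)
  = (1) + (-1) + (1) + (-1)
  = 0.
(Exp terms are combined using exp(i*s)*conj(exp(i*t)) = exp(i*(s-t)), and sums of them are collapsed using the identity that for every m > 1 the m distinct m-th roots of unity sum to 0, e.g. 1 + exp(2*I*pi/3) + exp(-2*I*pi/3) = 0.)
Dividing by |G| = 4 gives 0/4 = 0, matching the row-orthogonality relation <chi_2, chi_0> = [chi_2 = chi_0].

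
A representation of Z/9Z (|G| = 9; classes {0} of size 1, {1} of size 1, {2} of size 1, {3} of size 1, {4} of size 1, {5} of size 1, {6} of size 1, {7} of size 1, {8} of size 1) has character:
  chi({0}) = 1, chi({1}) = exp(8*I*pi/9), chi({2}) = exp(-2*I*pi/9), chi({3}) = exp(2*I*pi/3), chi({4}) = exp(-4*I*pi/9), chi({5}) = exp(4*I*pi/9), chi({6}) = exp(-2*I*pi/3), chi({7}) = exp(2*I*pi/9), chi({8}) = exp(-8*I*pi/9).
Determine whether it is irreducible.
Irreducible: <chi, chi> = 1.

Working: <chi, chi> = (1/|G|) sum_C |C| * |chi(C)|^2 = (1/9)[1*|1|^2 + 1*|exp(8*I*pi/9)|^2 + 1*|exp(-2*I*pi/9)|^2 + 1*|exp(2*I*pi/3)|^2 + 1*|exp(-4*I*pi/9)|^2 + 1*|exp(4*I*pi/9)|^2 + 1*|exp(-2*I*pi/3)|^2 + 1*|exp(2*I*pi/9)|^2 + 1*|exp(-8*I*pi/9)|^2]
  = (1/9)[(1) + (1) + (1) + (1) + (1) + (1) + (1) + (1) + (1)] = 9/9 = 1.
(Exp terms are combined using exp(i*s)*conj(exp(i*t)) = exp(i*(s-t)), and sums of them are collapsed using the identity that for every m > 1 the m distinct m-th roots of unity sum to 0, e.g. 1 + exp(2*I*pi/3) + exp(-2*I*pi/3) = 0.)
A character is irreducible iff <chi, chi> = 1, so this representation is irreducible.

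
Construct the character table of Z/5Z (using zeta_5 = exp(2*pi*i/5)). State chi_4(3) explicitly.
Character table of Z/5Z (irreps indexed chi_0,...,chi_4 with chi_k(m) = zeta_5^(k*m), zeta_5 = exp(2*pi*i/5)):
  irrep \ class  {0} (size 1)  {1} (size 1)    {2} (size 1)    {3} (size 1)    {4} (size 1)  
  chi_0          1             1               1               1               1             
  chi_1          1             exp(2*I*pi/5)   exp(4*I*pi/5)   exp(-4*I*pi/5)  exp(-2*I*pi/5)
  chi_2          1             exp(4*I*pi/5)   exp(-2*I*pi/5)  exp(2*I*pi/5)   exp(-4*I*pi/5)
  chi_3          1             exp(-4*I*pi/5)  exp(2*I*pi/5)   exp(-2*I*pi/5)  exp(4*I*pi/5) 
  chi_4          1             exp(-2*I*pi/5)  exp(-4*I*pi/5)  exp(4*I*pi/5)   exp(2*I*pi/5) 

Spot check: chi_4(3) = zeta_5^(4*3) = zeta_5^12 = exp(4*I*pi/5).

Proof sketch: Z/5Z is abelian, so all 5 irreducible complex representations are 1-dimensional. They are given by chi_k(m) = zeta_5^(k*m) for k = 0,...,4. Row orthogonality: sum_m chi_k(m) conj(chi_l(m)) = 5 * [k = l].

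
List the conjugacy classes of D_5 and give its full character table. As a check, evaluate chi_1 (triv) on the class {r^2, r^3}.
Conjugacy classes: {e} of size 1, {r^1, r^4} of size 2, {r^2, r^3} of size 2, {s, sr, ..., sr^4} of size 5.
Character table:
  irrep \ class              {e} (size 1)  {r^1, r^4} (size 2)  {r^2, r^3} (size 2)  {s, sr, ..., sr^4} (size 5)
  chi_1 (triv)               1             1                    1                    1                          
  chi_2 (sign: r->1, s->-1)  1             1                    1                    -1                         
  chi_3 (2d, j=1)            2             -1/2 + sqrt(5)/2     -sqrt(5)/2 - 1/2     0                          
  chi_4 (2d, j=2)            2             -sqrt(5)/2 - 1/2     -1/2 + sqrt(5)/2     0                          

Spot check: chi_1 (triv) on {r^2, r^3} = 1.

Justification: D_5 has order 2*5 = 10 with 4 conjugacy classes, hence 4 irreducibles. Sum of squared dims 1 + 1 + 4 + 4 = 10 = |G|. Linear characters come from the abelianisation; the 2-dimensional irreps have character r^k -> 2*cos(2*pi*j*k/5), reflections -> 0.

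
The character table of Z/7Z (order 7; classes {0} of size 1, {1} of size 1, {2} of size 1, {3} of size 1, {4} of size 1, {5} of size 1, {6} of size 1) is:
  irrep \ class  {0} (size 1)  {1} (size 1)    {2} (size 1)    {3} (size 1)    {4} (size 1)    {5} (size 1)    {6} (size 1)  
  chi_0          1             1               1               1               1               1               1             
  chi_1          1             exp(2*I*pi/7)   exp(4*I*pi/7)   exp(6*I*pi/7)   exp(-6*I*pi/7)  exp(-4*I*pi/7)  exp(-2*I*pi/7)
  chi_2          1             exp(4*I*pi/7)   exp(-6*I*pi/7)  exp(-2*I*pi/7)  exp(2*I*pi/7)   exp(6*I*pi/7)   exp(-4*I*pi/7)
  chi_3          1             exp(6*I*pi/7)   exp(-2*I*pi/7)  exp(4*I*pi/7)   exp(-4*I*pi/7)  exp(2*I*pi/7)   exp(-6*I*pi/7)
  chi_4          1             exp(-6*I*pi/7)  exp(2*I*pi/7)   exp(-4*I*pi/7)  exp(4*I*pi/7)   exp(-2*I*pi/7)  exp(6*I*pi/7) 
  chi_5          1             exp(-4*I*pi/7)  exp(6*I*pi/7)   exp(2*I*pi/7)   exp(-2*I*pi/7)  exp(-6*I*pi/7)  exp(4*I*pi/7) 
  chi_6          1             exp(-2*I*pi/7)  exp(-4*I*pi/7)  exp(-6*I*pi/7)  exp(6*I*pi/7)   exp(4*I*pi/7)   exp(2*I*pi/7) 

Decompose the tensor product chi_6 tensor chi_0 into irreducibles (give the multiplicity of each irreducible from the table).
chi_6 tensor chi_0 = chi_6 (all other irreducibles have multiplicity 0).

Working: The character of a tensor product is the pointwise product (chi_6 * chi_0)(C) = chi_6(C) * chi_0(C):
  {0}: (1)*(1), {1}: (exp(-2*I*pi/7))*(1), {2}: (exp(-4*I*pi/7))*(1), {3}: (exp(-6*I*pi/7))*(1), {4}: (exp(6*I*pi/7))*(1), {5}: (exp(4*I*pi/7))*(1), {6}: (exp(2*I*pi/7))*(1)
so (chi_6 * chi_0) takes values
  {0} -> 1, {1} -> exp(-2*I*pi/7), {2} -> exp(-4*I*pi/7), {3} -> exp(-6*I*pi/7), {4} -> exp(6*I*pi/7), {5} -> exp(4*I*pi/7), {6} -> exp(2*I*pi/7).
Now take the inner product of this character with each irreducible chi from the table, <chi_6*chi_0, chi> = (1/7) sum_C |C| (chi_6*chi_0)(C) conj(chi(C)):
  <chi_6*chi_0, chi_0> = (1/7)[1*(1)*conj(1) + 1*(exp(-2*I*pi/7))*conj(1) + 1*(exp(-4*I*pi/7))*conj(1) + 1*(exp(-6*I*pi/7))*conj(1) + 1*(exp(6*I*pi/7))*conj(1) + 1*(exp(4*I*pi/7))*conj(1) + 1*(exp(2*I*pi/7))*conj(1)]
      = (1/7)[(1) + (exp(-2*I*pi/7)) + (exp(-4*I*pi/7)) + (exp(-6*I*pi/7)) + (exp(6*I*pi/7)) + (exp(4*I*pi/7)) + (exp(2*I*pi/7))] = 0/7 = 0
  <chi_6*chi_0, chi_1> = (1/7)[1*(1)*conj(1) + 1*(exp(-2*I*pi/7))*conj(exp(2*I*pi/7)) + 1*(exp(-4*I*pi/7))*conj(exp(4*I*pi/7)) + 1*(exp(-6*I*pi/7))*conj(exp(6*I*pi/7)) + 1*(exp(6*I*pi/7))*conj(exp(-6*I*pi/7)) + 1*(exp(4*I*pi/7))*conj(exp(-4*I*pi/7)) + 1*(exp(2*I*pi/7))*conj(exp(-2*I*pi/7))]
      = (1/7)[(1) + (exp(-4*I*pi/7)) + (exp(6*I*pi/7)) + (exp(2*I*pi/7)) + (exp(-2*I*pi/7)) + (exp(-6*I*pi/7)) + (exp(4*I*pi/7))] = 0/7 = 0
  <chi_6*chi_0, chi_2> = (1/7)[1*(1)*conj(1) + 1*(exp(-2*I*pi/7))*conj(exp(4*I*pi/7)) + 1*(exp(-4*I*pi/7))*conj(exp(-6*I*pi/7)) + 1*(exp(-6*I*pi/7))*conj(exp(-2*I*pi/7)) + 1*(exp(6*I*pi/7))*conj(exp(2*I*pi/7)) + 1*(exp(4*I*pi/7))*conj(exp(6*I*pi/7)) + 1*(exp(2*I*pi/7))*conj(exp(-4*I*pi/7))]
      = (1/7)[(1) + (exp(-6*I*pi/7)) + (exp(2*I*pi/7)) + (exp(-4*I*pi/7)) + (exp(4*I*pi/7)) + (exp(-2*I*pi/7)) + (exp(6*I*pi/7))] = 0/7 = 0
  <chi_6*chi_0, chi_3> = (1/7)[1*(1)*conj(1) + 1*(exp(-2*I*pi/7))*conj(exp(6*I*pi/7)) + 1*(exp(-4*I*pi/7))*conj(exp(-2*I*pi/7)) + 1*(exp(-6*I*pi/7))*conj(exp(4*I*pi/7)) + 1*(exp(6*I*pi/7))*conj(exp(-4*I*pi/7)) + 1*(exp(4*I*pi/7))*conj(exp(2*I*pi/7)) + 1*(exp(2*I*pi/7))*conj(exp(-6*I*pi/7))]
      = (1/7)[(1) + (exp(6*I*pi/7)) + (exp(-2*I*pi/7)) + (exp(4*I*pi/7)) + (exp(-4*I*pi/7)) + (exp(2*I*pi/7)) + (exp(-6*I*pi/7))] = 0/7 = 0
  <chi_6*chi_0, chi_4> = (1/7)[1*(1)*conj(1) + 1*(exp(-2*I*pi/7))*conj(exp(-6*I*pi/7)) + 1*(exp(-4*I*pi/7))*conj(exp(2*I*pi/7)) + 1*(exp(-6*I*pi/7))*conj(exp(-4*I*pi/7)) + 1*(exp(6*I*pi/7))*conj(exp(4*I*pi/7)) + 1*(exp(4*I*pi/7))*conj(exp(-2*I*pi/7)) + 1*(exp(2*I*pi/7))*conj(exp(6*I*pi/7))]
      = (1/7)[(1) + (exp(4*I*pi/7)) + (exp(-6*I*pi/7)) + (exp(-2*I*pi/7)) + (exp(2*I*pi/7)) + (exp(6*I*pi/7)) + (exp(-4*I*pi/7))] = 0/7 = 0
  <chi_6*chi_0, chi_5> = (1/7)[1*(1)*conj(1) + 1*(exp(-2*I*pi/7))*conj(exp(-4*I*pi/7)) + 1*(exp(-4*I*pi/7))*conj(exp(6*I*pi/7)) + 1*(exp(-6*I*pi/7))*conj(exp(2*I*pi/7)) + 1*(exp(6*I*pi/7))*conj(exp(-2*I*pi/7)) + 1*(exp(4*I*pi/7))*conj(exp(-6*I*pi/7)) + 1*(exp(2*I*pi/7))*conj(exp(4*I*pi/7))]
      = (1/7)[(1) + (exp(2*I*pi/7)) + (exp(4*I*pi/7)) + (exp(6*I*pi/7)) + (exp(-6*I*pi/7)) + (exp(-4*I*pi/7)) + (exp(-2*I*pi/7))] = 0/7 = 0
  <chi_6*chi_0, chi_6> = (1/7)[1*(1)*conj(1) + 1*(exp(-2*I*pi/7))*conj(exp(-2*I*pi/7)) + 1*(exp(-4*I*pi/7))*conj(exp(-4*I*pi/7)) + 1*(exp(-6*I*pi/7))*conj(exp(-6*I*pi/7)) + 1*(exp(6*I*pi/7))*conj(exp(6*I*pi/7)) + 1*(exp(4*I*pi/7))*conj(exp(4*I*pi/7)) + 1*(exp(2*I*pi/7))*conj(exp(2*I*pi/7))]
      = (1/7)[(1) + (1) + (1) + (1) + (1) + (1) + (1)] = 7/7 = 1
(Exp terms are combined using exp(i*s)*conj(exp(i*t)) = exp(i*(s-t)), and sums of them are collapsed using the identity that for every m > 1 the m distinct m-th roots of unity sum to 0, e.g. 1 + exp(2*I*pi/3) + exp(-2*I*pi/3) = 0.)
Hence the multiplicities are chi_6: 1. Dimension check: dim(chi_6)*dim(chi_0) = 1*1 = 1 and sum (mult * dim) = 1*1 = 1.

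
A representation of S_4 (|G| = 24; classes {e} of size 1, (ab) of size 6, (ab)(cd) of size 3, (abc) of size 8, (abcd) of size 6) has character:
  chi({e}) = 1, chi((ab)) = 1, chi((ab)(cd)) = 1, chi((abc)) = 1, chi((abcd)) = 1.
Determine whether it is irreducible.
Irreducible: <chi, chi> = 1.

Argument: <chi, chi> = (1/|G|) sum_C |C| * |chi(C)|^2 = (1/24)[1*|1|^2 + 6*|1|^2 + 3*|1|^2 + 8*|1|^2 + 6*|1|^2]
  = (1/24)[(1) + (6) + (3) + (8) + (6)] = 24/24 = 1.
A character is irreducible iff <chi, chi> = 1, so this representation is irreducible.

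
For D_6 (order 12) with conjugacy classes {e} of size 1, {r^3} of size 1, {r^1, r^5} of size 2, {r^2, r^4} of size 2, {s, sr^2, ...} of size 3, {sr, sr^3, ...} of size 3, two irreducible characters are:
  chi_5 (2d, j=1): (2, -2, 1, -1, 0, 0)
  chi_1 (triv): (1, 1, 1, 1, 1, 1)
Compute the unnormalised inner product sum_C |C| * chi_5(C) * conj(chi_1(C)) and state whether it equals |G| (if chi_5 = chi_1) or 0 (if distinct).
Sum = 0; so <chi_5, chi_1> = 0 (distinct irreducibles are orthogonal).

Why: Compute term by term over conjugacy classes (|C| * chi_5(C) * conj(chi_1(C))):
  1*(2)*conj(1) + 1*(-2)*conj(1) + 2*(1)*conj(1) + 2*(-1)*conj(1) + 3*(0)*conj(1) + 3*(0)*conj(1)
  = (2) + (-2) + (2) + (-2) + (0) + (0)
  = 0.
Dividing by |G| = 12 gives 0/12 = 0, matching the row-orthogonality relation <chi_5, chi_1> = [chi_5 = chi_1].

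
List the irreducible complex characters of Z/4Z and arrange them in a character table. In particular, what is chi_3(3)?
Character table of Z/4Z (irreps indexed chi_0,...,chi_3 with chi_k(m) = zeta_4^(k*m), zeta_4 = exp(2*pi*i/4)):
  irrep \ class  {0} (size 1)  {1} (size 1)  {2} (size 1)  {3} (size 1)
  chi_0          1             1             1             1           
  chi_1          1             I             -1            -I          
  chi_2          1             -1            1             -1          
  chi_3          1             -I            -1            I           

Spot check: chi_3(3) = zeta_4^(3*3) = zeta_4^9 = I.

Justification: Z/4Z is abelian, so all 4 irreducible complex representations are 1-dimensional. They are given by chi_k(m) = zeta_4^(k*m) for k = 0,...,3. Row orthogonality: sum_m chi_k(m) conj(chi_l(m)) = 4 * [k = l].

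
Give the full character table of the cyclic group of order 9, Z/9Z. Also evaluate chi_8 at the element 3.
Character table of Z/9Z (irreps indexed chi_0,...,chi_8 with chi_k(m) = zeta_9^(k*m), zeta_9 = exp(2*pi*i/9)):
  irrep \ class  {0} (size 1)  {1} (size 1)    {2} (size 1)    {3} (size 1)    {4} (size 1)    {5} (size 1)    {6} (size 1)    {7} (size 1)    {8} (size 1)  
  chi_0          1             1               1               1               1               1               1               1               1             
  chi_1          1             exp(2*I*pi/9)   exp(4*I*pi/9)   exp(2*I*pi/3)   exp(8*I*pi/9)   exp(-8*I*pi/9)  exp(-2*I*pi/3)  exp(-4*I*pi/9)  exp(-2*I*pi/9)
  chi_2          1             exp(4*I*pi/9)   exp(8*I*pi/9)   exp(-2*I*pi/3)  exp(-2*I*pi/9)  exp(2*I*pi/9)   exp(2*I*pi/3)   exp(-8*I*pi/9)  exp(-4*I*pi/9)
  chi_3          1             exp(2*I*pi/3)   exp(-2*I*pi/3)  1               exp(2*I*pi/3)   exp(-2*I*pi/3)  1               exp(2*I*pi/3)   exp(-2*I*pi/3)
  chi_4          1             exp(8*I*pi/9)   exp(-2*I*pi/9)  exp(2*I*pi/3)   exp(-4*I*pi/9)  exp(4*I*pi/9)   exp(-2*I*pi/3)  exp(2*I*pi/9)   exp(-8*I*pi/9)
  chi_5          1             exp(-8*I*pi/9)  exp(2*I*pi/9)   exp(-2*I*pi/3)  exp(4*I*pi/9)   exp(-4*I*pi/9)  exp(2*I*pi/3)   exp(-2*I*pi/9)  exp(8*I*pi/9) 
  chi_6          1             exp(-2*I*pi/3)  exp(2*I*pi/3)   1               exp(-2*I*pi/3)  exp(2*I*pi/3)   1               exp(-2*I*pi/3)  exp(2*I*pi/3) 
  chi_7          1             exp(-4*I*pi/9)  exp(-8*I*pi/9)  exp(2*I*pi/3)   exp(2*I*pi/9)   exp(-2*I*pi/9)  exp(-2*I*pi/3)  exp(8*I*pi/9)   exp(4*I*pi/9) 
  chi_8          1             exp(-2*I*pi/9)  exp(-4*I*pi/9)  exp(-2*I*pi/3)  exp(-8*I*pi/9)  exp(8*I*pi/9)   exp(2*I*pi/3)   exp(4*I*pi/9)   exp(2*I*pi/9) 

Spot check: chi_8(3) = zeta_9^(8*3) = zeta_9^24 = exp(-2*I*pi/3).

Working: Z/9Z is abelian, so all 9 irreducible complex representations are 1-dimensional. They are given by chi_k(m) = zeta_9^(k*m) for k = 0,...,8. Row orthogonality: sum_m chi_k(m) conj(chi_l(m)) = 9 * [k = l].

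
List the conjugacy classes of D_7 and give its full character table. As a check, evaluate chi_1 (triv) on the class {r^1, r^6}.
Conjugacy classes: {e} of size 1, {r^1, r^6} of size 2, {r^2, r^5} of size 2, {r^3, r^4} of size 2, {s, sr, ..., sr^6} of size 7.
Character table:
  irrep \ class              {e} (size 1)  {r^1, r^6} (size 2)  {r^2, r^5} (size 2)  {r^3, r^4} (size 2)  {s, sr, ..., sr^6} (size 7)
  chi_1 (triv)               1             1                    1                    1                    1                          
  chi_2 (sign: r->1, s->-1)  1             1                    1                    1                    -1                         
  chi_3 (2d, j=1)            2             2*cos(2*pi/7)        -2*cos(3*pi/7)       -2*cos(pi/7)         0                          
  chi_4 (2d, j=2)            2             -2*cos(3*pi/7)       -2*cos(pi/7)         2*cos(2*pi/7)        0                          
  chi_5 (2d, j=3)            2             -2*cos(pi/7)         2*cos(2*pi/7)        -2*cos(3*pi/7)       0                          

Spot check: chi_1 (triv) on {r^1, r^6} = 1.

Explanation: D_7 has order 2*7 = 14 with 5 conjugacy classes, hence 5 irreducibles. Sum of squared dims 1 + 1 + 4 + 4 + 4 = 14 = |G|. Linear characters come from the abelianisation; the 2-dimensional irreps have character r^k -> 2*cos(2*pi*j*k/7), reflections -> 0.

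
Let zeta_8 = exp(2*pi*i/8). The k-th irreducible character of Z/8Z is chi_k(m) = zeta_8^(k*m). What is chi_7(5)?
chi_7(5) = zeta_8^35 = exp(3*I*pi/4)

Explanation: chi_7(5) = zeta_8^(7*5) = zeta_8^35. Since zeta_8^8 = 1, this equals zeta_8^3 = exp(2*pi*i*3/8) = exp(3*I*pi/4).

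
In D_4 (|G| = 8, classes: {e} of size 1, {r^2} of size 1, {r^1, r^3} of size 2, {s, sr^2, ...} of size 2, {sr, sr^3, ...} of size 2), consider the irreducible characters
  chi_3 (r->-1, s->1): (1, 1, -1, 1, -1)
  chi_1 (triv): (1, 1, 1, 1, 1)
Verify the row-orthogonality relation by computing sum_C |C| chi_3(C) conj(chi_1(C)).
Sum = 0; so <chi_3, chi_1> = 0 (distinct irreducibles are orthogonal).

Solution. Compute term by term over conjugacy classes (|C| * chi_3(C) * conj(chi_1(C))):
  1*(1)*conj(1) + 1*(1)*conj(1) + 2*(-1)*conj(1) + 2*(1)*conj(1) + 2*(-1)*conj(1)
  = (1) + (1) + (-2) + (2) + (-2)
  = 0.
Dividing by |G| = 8 gives 0/8 = 0, matching the row-orthogonality relation <chi_3, chi_1> = [chi_3 = chi_1].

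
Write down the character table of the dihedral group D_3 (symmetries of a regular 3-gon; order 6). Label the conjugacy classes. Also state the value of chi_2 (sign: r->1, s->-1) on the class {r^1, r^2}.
Conjugacy classes: {e} of size 1, {r^1, r^2} of size 2, {s, sr, ..., sr^2} of size 3.
Character table:
  irrep \ class              {e} (size 1)  {r^1, r^2} (size 2)  {s, sr, ..., sr^2} (size 3)
  chi_1 (triv)               1             1                    1                          
  chi_2 (sign: r->1, s->-1)  1             1                    -1                         
  chi_3 (2d, j=1)            2             -1                   0                          

Spot check: chi_2 (sign: r->1, s->-1) on {r^1, r^2} = 1.

Working: D_3 has order 2*3 = 6 with 3 conjugacy classes, hence 3 irreducibles. Sum of squared dims 1 + 1 + 4 = 6 = |G|. Linear characters come from the abelianisation; the 2-dimensional irreps have character r^k -> 2*cos(2*pi*j*k/3), reflections -> 0.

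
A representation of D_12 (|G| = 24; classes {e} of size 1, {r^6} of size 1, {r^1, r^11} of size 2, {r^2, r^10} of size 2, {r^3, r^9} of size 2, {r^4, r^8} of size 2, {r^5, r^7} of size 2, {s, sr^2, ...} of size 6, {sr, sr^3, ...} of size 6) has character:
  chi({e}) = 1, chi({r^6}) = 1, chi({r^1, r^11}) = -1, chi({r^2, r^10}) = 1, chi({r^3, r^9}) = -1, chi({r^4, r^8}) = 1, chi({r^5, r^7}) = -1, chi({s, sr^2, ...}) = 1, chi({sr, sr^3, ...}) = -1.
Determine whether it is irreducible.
Irreducible: <chi, chi> = 1.

Working: <chi, chi> = (1/|G|) sum_C |C| * |chi(C)|^2 = (1/24)[1*|1|^2 + 1*|1|^2 + 2*|-1|^2 + 2*|1|^2 + 2*|-1|^2 + 2*|1|^2 + 2*|-1|^2 + 6*|1|^2 + 6*|-1|^2]
  = (1/24)[(1) + (1) + (2) + (2) + (2) + (2) + (2) + (6) + (6)] = 24/24 = 1.
A character is irreducible iff <chi, chi> = 1, so this representation is irreducible.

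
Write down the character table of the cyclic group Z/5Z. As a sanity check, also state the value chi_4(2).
Character table of Z/5Z (irreps indexed chi_0,...,chi_4 with chi_k(m) = zeta_5^(k*m), zeta_5 = exp(2*pi*i/5)):
  irrep \ class  {0} (size 1)  {1} (size 1)    {2} (size 1)    {3} (size 1)    {4} (size 1)  
  chi_0          1             1               1               1               1             
  chi_1          1             exp(2*I*pi/5)   exp(4*I*pi/5)   exp(-4*I*pi/5)  exp(-2*I*pi/5)
  chi_2          1             exp(4*I*pi/5)   exp(-2*I*pi/5)  exp(2*I*pi/5)   exp(-4*I*pi/5)
  chi_3          1             exp(-4*I*pi/5)  exp(2*I*pi/5)   exp(-2*I*pi/5)  exp(4*I*pi/5) 
  chi_4          1             exp(-2*I*pi/5)  exp(-4*I*pi/5)  exp(4*I*pi/5)   exp(2*I*pi/5) 

Spot check: chi_4(2) = zeta_5^(4*2) = zeta_5^8 = exp(-4*I*pi/5).

Working: Z/5Z is abelian, so all 5 irreducible complex representations are 1-dimensional. They are given by chi_k(m) = zeta_5^(k*m) for k = 0,...,4. Row orthogonality: sum_m chi_k(m) conj(chi_l(m)) = 5 * [k = l].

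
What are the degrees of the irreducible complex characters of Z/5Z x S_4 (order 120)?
Dimensions: 1, 1, 1, 1, 1, 1, 1, 1, 1, 1, 2, 2, 2, 2, 2, 3, 3, 3, 3, 3, 3, 3, 3, 3, 3

Justification: There are 25 irreducibles (= number of conjugacy classes). Their dimensions d_i satisfy sum d_i^2 = |G| = 120: 1 + 1 + 1 + 1 + 1 + 1 + 1 + 1 + 1 + 1 + 4 + 4 + 4 + 4 + 4 + 9 + 9 + 9 + 9 + 9 + 9 + 9 + 9 + 9 + 9 = 120. (For the product with Z/5Z: each of the 5 1-dim characters of Z/5Z tensors with each irrep of S_4, giving 5 copies of each S_4-dimension.)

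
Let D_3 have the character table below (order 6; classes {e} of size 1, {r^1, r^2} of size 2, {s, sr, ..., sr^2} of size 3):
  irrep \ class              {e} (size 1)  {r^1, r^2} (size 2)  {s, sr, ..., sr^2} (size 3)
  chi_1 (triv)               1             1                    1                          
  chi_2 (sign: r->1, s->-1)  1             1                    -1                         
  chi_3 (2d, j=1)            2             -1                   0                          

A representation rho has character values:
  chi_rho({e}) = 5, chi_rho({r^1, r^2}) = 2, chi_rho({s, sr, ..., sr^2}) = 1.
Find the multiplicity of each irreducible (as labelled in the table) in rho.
Multiplicities: chi_1: 2, chi_2: 1, chi_3: 1.

Details: Use <chi_rho, chi> = (1/|G|) sum_C |C| * chi_rho(C) * conj(chi(C)) with |G| = 6 for each irreducible chi in the table:
  <chi_rho, chi_1> = (1/6)[1*(5)*conj(1) + 2*(2)*conj(1) + 3*(1)*conj(1)]
      = (1/6)[(5) + (4) + (3)] = 12/6 = 2
  <chi_rho, chi_2> = (1/6)[1*(5)*conj(1) + 2*(2)*conj(1) + 3*(1)*conj(-1)]
      = (1/6)[(5) + (4) + (-3)] = 6/6 = 1
  <chi_rho, chi_3> = (1/6)[1*(5)*conj(2) + 2*(2)*conj(-1) + 3*(1)*conj(0)]
      = (1/6)[(10) + (-4) + (0)] = 6/6 = 1
Dimension check: dim(rho) = sum (mult * dim) = 2*1 + 1*1 + 1*2 = 5 = chi_rho(e) = 5.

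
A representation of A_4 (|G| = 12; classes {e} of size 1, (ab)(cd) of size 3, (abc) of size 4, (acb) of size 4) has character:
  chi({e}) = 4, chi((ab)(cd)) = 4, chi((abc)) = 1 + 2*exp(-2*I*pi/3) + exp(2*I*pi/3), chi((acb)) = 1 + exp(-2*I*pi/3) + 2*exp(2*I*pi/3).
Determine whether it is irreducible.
Not irreducible (reducible): <chi, chi> = 6 > 1.

Solution. <chi, chi> = (1/|G|) sum_C |C| * |chi(C)|^2 = (1/12)[1*|4|^2 + 3*|4|^2 + 4*|1 + 2*exp(-2*I*pi/3) + exp(2*I*pi/3)|^2 + 4*|1 + exp(-2*I*pi/3) + 2*exp(2*I*pi/3)|^2]
  = (1/12)[(16) + (48) + (4) + (4)] = 72/12 = 6.
(Exp terms are combined using exp(i*s)*conj(exp(i*t)) = exp(i*(s-t)), and sums of them are collapsed using the identity that for every m > 1 the m distinct m-th roots of unity sum to 0, e.g. 1 + exp(2*I*pi/3) + exp(-2*I*pi/3) = 0.)
A character is irreducible iff <chi, chi> = 1, so this representation is reducible.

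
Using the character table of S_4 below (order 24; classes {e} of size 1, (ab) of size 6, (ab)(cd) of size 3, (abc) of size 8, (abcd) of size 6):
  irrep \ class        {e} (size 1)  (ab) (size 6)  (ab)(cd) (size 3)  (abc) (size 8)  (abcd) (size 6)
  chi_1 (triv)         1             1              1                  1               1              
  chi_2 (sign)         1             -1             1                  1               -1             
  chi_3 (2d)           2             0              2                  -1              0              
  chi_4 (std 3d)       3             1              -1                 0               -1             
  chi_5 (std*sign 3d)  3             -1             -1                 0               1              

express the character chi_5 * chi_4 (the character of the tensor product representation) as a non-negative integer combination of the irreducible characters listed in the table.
chi_5 tensor chi_4 = chi_2 + chi_3 + chi_4 + chi_5 (all other irreducibles have multiplicity 0).

Working: The character of a tensor product is the pointwise product (chi_5 * chi_4)(C) = chi_5(C) * chi_4(C):
  {e}: (3)*(3), (ab): (-1)*(1), (ab)(cd): (-1)*(-1), (abc): (0)*(0), (abcd): (1)*(-1)
so (chi_5 * chi_4) takes values
  {e} -> 9, (ab) -> -1, (ab)(cd) -> 1, (abc) -> 0, (abcd) -> -1.
Now take the inner product of this character with each irreducible chi from the table, <chi_5*chi_4, chi> = (1/24) sum_C |C| (chi_5*chi_4)(C) conj(chi(C)):
  <chi_5*chi_4, chi_1> = (1/24)[1*(9)*conj(1) + 6*(-1)*conj(1) + 3*(1)*conj(1) + 8*(0)*conj(1) + 6*(-1)*conj(1)]
      = (1/24)[(9) + (-6) + (3) + (0) + (-6)] = 0/24 = 0
  <chi_5*chi_4, chi_2> = (1/24)[1*(9)*conj(1) + 6*(-1)*conj(-1) + 3*(1)*conj(1) + 8*(0)*conj(1) + 6*(-1)*conj(-1)]
      = (1/24)[(9) + (6) + (3) + (0) + (6)] = 24/24 = 1
  <chi_5*chi_4, chi_3> = (1/24)[1*(9)*conj(2) + 6*(-1)*conj(0) + 3*(1)*conj(2) + 8*(0)*conj(-1) + 6*(-1)*conj(0)]
      = (1/24)[(18) + (0) + (6) + (0) + (0)] = 24/24 = 1
  <chi_5*chi_4, chi_4> = (1/24)[1*(9)*conj(3) + 6*(-1)*conj(1) + 3*(1)*conj(-1) + 8*(0)*conj(0) + 6*(-1)*conj(-1)]
      = (1/24)[(27) + (-6) + (-3) + (0) + (6)] = 24/24 = 1
  <chi_5*chi_4, chi_5> = (1/24)[1*(9)*conj(3) + 6*(-1)*conj(-1) + 3*(1)*conj(-1) + 8*(0)*conj(0) + 6*(-1)*conj(1)]
      = (1/24)[(27) + (6) + (-3) + (0) + (-6)] = 24/24 = 1
Hence the multiplicities are chi_2: 1, chi_3: 1, chi_4: 1, chi_5: 1. Dimension check: dim(chi_5)*dim(chi_4) = 3*3 = 9 and sum (mult * dim) = 1*1 + 1*2 + 1*3 + 1*3 = 9.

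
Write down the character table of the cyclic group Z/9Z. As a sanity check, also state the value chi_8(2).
Character table of Z/9Z (irreps indexed chi_0,...,chi_8 with chi_k(m) = zeta_9^(k*m), zeta_9 = exp(2*pi*i/9)):
  irrep \ class  {0} (size 1)  {1} (size 1)    {2} (size 1)    {3} (size 1)    {4} (size 1)    {5} (size 1)    {6} (size 1)    {7} (size 1)    {8} (size 1)  
  chi_0          1             1               1               1               1               1               1               1               1             
  chi_1          1             exp(2*I*pi/9)   exp(4*I*pi/9)   exp(2*I*pi/3)   exp(8*I*pi/9)   exp(-8*I*pi/9)  exp(-2*I*pi/3)  exp(-4*I*pi/9)  exp(-2*I*pi/9)
  chi_2          1             exp(4*I*pi/9)   exp(8*I*pi/9)   exp(-2*I*pi/3)  exp(-2*I*pi/9)  exp(2*I*pi/9)   exp(2*I*pi/3)   exp(-8*I*pi/9)  exp(-4*I*pi/9)
  chi_3          1             exp(2*I*pi/3)   exp(-2*I*pi/3)  1               exp(2*I*pi/3)   exp(-2*I*pi/3)  1               exp(2*I*pi/3)   exp(-2*I*pi/3)
  chi_4          1             exp(8*I*pi/9)   exp(-2*I*pi/9)  exp(2*I*pi/3)   exp(-4*I*pi/9)  exp(4*I*pi/9)   exp(-2*I*pi/3)  exp(2*I*pi/9)   exp(-8*I*pi/9)
  chi_5          1             exp(-8*I*pi/9)  exp(2*I*pi/9)   exp(-2*I*pi/3)  exp(4*I*pi/9)   exp(-4*I*pi/9)  exp(2*I*pi/3)   exp(-2*I*pi/9)  exp(8*I*pi/9) 
  chi_6          1             exp(-2*I*pi/3)  exp(2*I*pi/3)   1               exp(-2*I*pi/3)  exp(2*I*pi/3)   1               exp(-2*I*pi/3)  exp(2*I*pi/3) 
  chi_7          1             exp(-4*I*pi/9)  exp(-8*I*pi/9)  exp(2*I*pi/3)   exp(2*I*pi/9)   exp(-2*I*pi/9)  exp(-2*I*pi/3)  exp(8*I*pi/9)   exp(4*I*pi/9) 
  chi_8          1             exp(-2*I*pi/9)  exp(-4*I*pi/9)  exp(-2*I*pi/3)  exp(-8*I*pi/9)  exp(8*I*pi/9)   exp(2*I*pi/3)   exp(4*I*pi/9)   exp(2*I*pi/9) 

Spot check: chi_8(2) = zeta_9^(8*2) = zeta_9^16 = exp(-4*I*pi/9).

Solution. Z/9Z is abelian, so all 9 irreducible complex representations are 1-dimensional. They are given by chi_k(m) = zeta_9^(k*m) for k = 0,...,8. Row orthogonality: sum_m chi_k(m) conj(chi_l(m)) = 9 * [k = l].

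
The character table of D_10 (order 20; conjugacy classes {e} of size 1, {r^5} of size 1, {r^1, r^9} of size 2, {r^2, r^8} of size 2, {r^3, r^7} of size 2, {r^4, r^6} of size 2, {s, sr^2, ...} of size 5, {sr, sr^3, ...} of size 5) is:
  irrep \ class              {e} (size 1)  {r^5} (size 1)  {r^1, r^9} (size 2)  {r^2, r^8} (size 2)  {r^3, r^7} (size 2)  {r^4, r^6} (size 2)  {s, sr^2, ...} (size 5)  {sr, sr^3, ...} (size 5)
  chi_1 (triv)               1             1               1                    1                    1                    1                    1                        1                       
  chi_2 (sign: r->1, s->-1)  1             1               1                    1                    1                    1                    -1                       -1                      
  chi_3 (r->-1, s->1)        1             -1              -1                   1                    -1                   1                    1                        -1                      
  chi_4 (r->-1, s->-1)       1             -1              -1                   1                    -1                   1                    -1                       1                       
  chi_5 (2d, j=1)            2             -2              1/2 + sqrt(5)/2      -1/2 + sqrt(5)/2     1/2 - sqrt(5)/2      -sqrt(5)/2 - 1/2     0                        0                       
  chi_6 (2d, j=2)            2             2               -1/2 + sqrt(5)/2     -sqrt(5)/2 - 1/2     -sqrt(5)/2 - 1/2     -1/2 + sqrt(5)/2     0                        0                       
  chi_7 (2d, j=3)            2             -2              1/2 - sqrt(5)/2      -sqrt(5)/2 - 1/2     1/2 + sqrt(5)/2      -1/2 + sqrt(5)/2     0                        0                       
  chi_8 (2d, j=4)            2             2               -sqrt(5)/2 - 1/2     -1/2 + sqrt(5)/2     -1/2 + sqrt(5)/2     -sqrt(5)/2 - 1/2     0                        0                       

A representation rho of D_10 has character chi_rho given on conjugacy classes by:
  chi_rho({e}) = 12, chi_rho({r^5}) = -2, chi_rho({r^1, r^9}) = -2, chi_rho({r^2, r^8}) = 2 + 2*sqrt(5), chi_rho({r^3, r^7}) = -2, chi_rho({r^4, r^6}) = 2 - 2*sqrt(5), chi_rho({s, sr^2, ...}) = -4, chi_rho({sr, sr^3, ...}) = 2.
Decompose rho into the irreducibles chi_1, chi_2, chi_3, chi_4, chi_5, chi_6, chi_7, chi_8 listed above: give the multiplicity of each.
Multiplicities: chi_1: 0, chi_2: 1, chi_3: 0, chi_4: 3, chi_5: 2, chi_6: 0, chi_7: 0, chi_8: 2.

Solution. Use <chi_rho, chi> = (1/|G|) sum_C |C| * chi_rho(C) * conj(chi(C)) with |G| = 20 for each irreducible chi in the table:
  <chi_rho, chi_1> = (1/20)[1*(12)*conj(1) + 1*(-2)*conj(1) + 2*(-2)*conj(1) + 2*(2 + 2*sqrt(5))*conj(1) + 2*(-2)*conj(1) + 2*(2 - 2*sqrt(5))*conj(1) + 5*(-4)*conj(1) + 5*(2)*conj(1)]
      = (1/20)[(12) + (-2) + (-4) + (4 + 4*sqrt(5)) + (-4) + (4 - 4*sqrt(5)) + (-20) + (10)] = 0/20 = 0
  <chi_rho, chi_2> = (1/20)[1*(12)*conj(1) + 1*(-2)*conj(1) + 2*(-2)*conj(1) + 2*(2 + 2*sqrt(5))*conj(1) + 2*(-2)*conj(1) + 2*(2 - 2*sqrt(5))*conj(1) + 5*(-4)*conj(-1) + 5*(2)*conj(-1)]
      = (1/20)[(12) + (-2) + (-4) + (4 + 4*sqrt(5)) + (-4) + (4 - 4*sqrt(5)) + (20) + (-10)] = 20/20 = 1
  <chi_rho, chi_3> = (1/20)[1*(12)*conj(1) + 1*(-2)*conj(-1) + 2*(-2)*conj(-1) + 2*(2 + 2*sqrt(5))*conj(1) + 2*(-2)*conj(-1) + 2*(2 - 2*sqrt(5))*conj(1) + 5*(-4)*conj(1) + 5*(2)*conj(-1)]
      = (1/20)[(12) + (2) + (4) + (4 + 4*sqrt(5)) + (4) + (4 - 4*sqrt(5)) + (-20) + (-10)] = 0/20 = 0
  <chi_rho, chi_4> = (1/20)[1*(12)*conj(1) + 1*(-2)*conj(-1) + 2*(-2)*conj(-1) + 2*(2 + 2*sqrt(5))*conj(1) + 2*(-2)*conj(-1) + 2*(2 - 2*sqrt(5))*conj(1) + 5*(-4)*conj(-1) + 5*(2)*conj(1)]
      = (1/20)[(12) + (2) + (4) + (4 + 4*sqrt(5)) + (4) + (4 - 4*sqrt(5)) + (20) + (10)] = 60/20 = 3
  <chi_rho, chi_5> = (1/20)[1*(12)*conj(2) + 1*(-2)*conj(-2) + 2*(-2)*conj(1/2 + sqrt(5)/2) + 2*(2 + 2*sqrt(5))*conj(-1/2 + sqrt(5)/2) + 2*(-2)*conj(1/2 - sqrt(5)/2) + 2*(2 - 2*sqrt(5))*conj(-sqrt(5)/2 - 1/2) + 5*(-4)*conj(0) + 5*(2)*conj(0)]
      = (1/20)[(24) + (4) + (-2*sqrt(5) - 2) + (8) + (-2 + 2*sqrt(5)) + (8) + (0) + (0)] = 40/20 = 2
  <chi_rho, chi_6> = (1/20)[1*(12)*conj(2) + 1*(-2)*conj(2) + 2*(-2)*conj(-1/2 + sqrt(5)/2) + 2*(2 + 2*sqrt(5))*conj(-sqrt(5)/2 - 1/2) + 2*(-2)*conj(-sqrt(5)/2 - 1/2) + 2*(2 - 2*sqrt(5))*conj(-1/2 + sqrt(5)/2) + 5*(-4)*conj(0) + 5*(2)*conj(0)]
      = (1/20)[(24) + (-4) + (2 - 2*sqrt(5)) + (-12 - 4*sqrt(5)) + (2 + 2*sqrt(5)) + (-12 + 4*sqrt(5)) + (0) + (0)] = 0/20 = 0
  <chi_rho, chi_7> = (1/20)[1*(12)*conj(2) + 1*(-2)*conj(-2) + 2*(-2)*conj(1/2 - sqrt(5)/2) + 2*(2 + 2*sqrt(5))*conj(-sqrt(5)/2 - 1/2) + 2*(-2)*conj(1/2 + sqrt(5)/2) + 2*(2 - 2*sqrt(5))*conj(-1/2 + sqrt(5)/2) + 5*(-4)*conj(0) + 5*(2)*conj(0)]
      = (1/20)[(24) + (4) + (-2 + 2*sqrt(5)) + (-12 - 4*sqrt(5)) + (-2*sqrt(5) - 2) + (-12 + 4*sqrt(5)) + (0) + (0)] = 0/20 = 0
  <chi_rho, chi_8> = (1/20)[1*(12)*conj(2) + 1*(-2)*conj(2) + 2*(-2)*conj(-sqrt(5)/2 - 1/2) + 2*(2 + 2*sqrt(5))*conj(-1/2 + sqrt(5)/2) + 2*(-2)*conj(-1/2 + sqrt(5)/2) + 2*(2 - 2*sqrt(5))*conj(-sqrt(5)/2 - 1/2) + 5*(-4)*conj(0) + 5*(2)*conj(0)]
      = (1/20)[(24) + (-4) + (2 + 2*sqrt(5)) + (8) + (2 - 2*sqrt(5)) + (8) + (0) + (0)] = 40/20 = 2
Dimension check: dim(rho) = sum (mult * dim) = 0*1 + 1*1 + 0*1 + 3*1 + 2*2 + 0*2 + 0*2 + 2*2 = 12 = chi_rho(e) = 12.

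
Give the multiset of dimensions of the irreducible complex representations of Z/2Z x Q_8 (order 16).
Dimensions: 1, 1, 1, 1, 1, 1, 1, 1, 2, 2

Solution. There are 10 irreducibles (= number of conjugacy classes). Their dimensions d_i satisfy sum d_i^2 = |G| = 16: 1 + 1 + 1 + 1 + 1 + 1 + 1 + 1 + 4 + 4 = 16. (For the product with Z/2Z: each of the 2 1-dim characters of Z/2Z tensors with each irrep of Q_8, giving 2 copies of each Q_8-dimension.)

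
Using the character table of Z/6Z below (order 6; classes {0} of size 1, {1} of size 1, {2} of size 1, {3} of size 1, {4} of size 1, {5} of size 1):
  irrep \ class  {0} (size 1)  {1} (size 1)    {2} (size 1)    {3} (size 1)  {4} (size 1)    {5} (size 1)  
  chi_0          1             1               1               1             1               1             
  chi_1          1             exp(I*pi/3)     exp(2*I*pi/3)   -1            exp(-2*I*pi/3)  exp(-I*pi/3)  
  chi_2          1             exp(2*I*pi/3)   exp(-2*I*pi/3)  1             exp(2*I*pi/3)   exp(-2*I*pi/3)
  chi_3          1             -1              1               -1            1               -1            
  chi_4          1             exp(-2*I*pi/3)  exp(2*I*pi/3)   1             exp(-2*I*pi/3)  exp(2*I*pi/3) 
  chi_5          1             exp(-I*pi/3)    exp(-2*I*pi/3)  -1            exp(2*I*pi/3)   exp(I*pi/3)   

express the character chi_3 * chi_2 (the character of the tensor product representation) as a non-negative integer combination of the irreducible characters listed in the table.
chi_3 tensor chi_2 = chi_5 (all other irreducibles have multiplicity 0).

The character of a tensor product is the pointwise product (chi_3 * chi_2)(C) = chi_3(C) * chi_2(C):
  {0}: (1)*(1), {1}: (-1)*(exp(2*I*pi/3)), {2}: (1)*(exp(-2*I*pi/3)), {3}: (-1)*(1), {4}: (1)*(exp(2*I*pi/3)), {5}: (-1)*(exp(-2*I*pi/3))
so (chi_3 * chi_2) takes values
  {0} -> 1, {1} -> -exp(2*I*pi/3), {2} -> exp(-2*I*pi/3), {3} -> -1, {4} -> exp(2*I*pi/3), {5} -> -exp(-2*I*pi/3).
Now take the inner product of this character with each irreducible chi from the table, <chi_3*chi_2, chi> = (1/6) sum_C |C| (chi_3*chi_2)(C) conj(chi(C)):
  <chi_3*chi_2, chi_0> = (1/6)[1*(1)*conj(1) + 1*(-exp(2*I*pi/3))*conj(1) + 1*(exp(-2*I*pi/3))*conj(1) + 1*(-1)*conj(1) + 1*(exp(2*I*pi/3))*conj(1) + 1*(-exp(-2*I*pi/3))*conj(1)]
      = (1/6)[(1) + (-exp(2*I*pi/3)) + (exp(-2*I*pi/3)) + (-1) + (exp(2*I*pi/3)) + (-exp(-2*I*pi/3))] = 0/6 = 0
  <chi_3*chi_2, chi_1> = (1/6)[1*(1)*conj(1) + 1*(-exp(2*I*pi/3))*conj(exp(I*pi/3)) + 1*(exp(-2*I*pi/3))*conj(exp(2*I*pi/3)) + 1*(-1)*conj(-1) + 1*(exp(2*I*pi/3))*conj(exp(-2*I*pi/3)) + 1*(-exp(-2*I*pi/3))*conj(exp(-I*pi/3))]
      = (1/6)[(1) + (-exp(I*pi/3)) + (exp(2*I*pi/3)) + (1) + (exp(-2*I*pi/3)) + (-exp(-I*pi/3))] = 0/6 = 0
  <chi_3*chi_2, chi_2> = (1/6)[1*(1)*conj(1) + 1*(-exp(2*I*pi/3))*conj(exp(2*I*pi/3)) + 1*(exp(-2*I*pi/3))*conj(exp(-2*I*pi/3)) + 1*(-1)*conj(1) + 1*(exp(2*I*pi/3))*conj(exp(2*I*pi/3)) + 1*(-exp(-2*I*pi/3))*conj(exp(-2*I*pi/3))]
      = (1/6)[(1) + (-1) + (1) + (-1) + (1) + (-1)] = 0/6 = 0
  <chi_3*chi_2, chi_3> = (1/6)[1*(1)*conj(1) + 1*(-exp(2*I*pi/3))*conj(-1) + 1*(exp(-2*I*pi/3))*conj(1) + 1*(-1)*conj(-1) + 1*(exp(2*I*pi/3))*conj(1) + 1*(-exp(-2*I*pi/3))*conj(-1)]
      = (1/6)[(1) + (exp(2*I*pi/3)) + (exp(-2*I*pi/3)) + (1) + (exp(2*I*pi/3)) + (exp(-2*I*pi/3))] = 0/6 = 0
  <chi_3*chi_2, chi_4> = (1/6)[1*(1)*conj(1) + 1*(-exp(2*I*pi/3))*conj(exp(-2*I*pi/3)) + 1*(exp(-2*I*pi/3))*conj(exp(2*I*pi/3)) + 1*(-1)*conj(1) + 1*(exp(2*I*pi/3))*conj(exp(-2*I*pi/3)) + 1*(-exp(-2*I*pi/3))*conj(exp(2*I*pi/3))]
      = (1/6)[(1) + (-exp(-2*I*pi/3)) + (exp(2*I*pi/3)) + (-1) + (exp(-2*I*pi/3)) + (-exp(2*I*pi/3))] = 0/6 = 0
  <chi_3*chi_2, chi_5> = (1/6)[1*(1)*conj(1) + 1*(-exp(2*I*pi/3))*conj(exp(-I*pi/3)) + 1*(exp(-2*I*pi/3))*conj(exp(-2*I*pi/3)) + 1*(-1)*conj(-1) + 1*(exp(2*I*pi/3))*conj(exp(2*I*pi/3)) + 1*(-exp(-2*I*pi/3))*conj(exp(I*pi/3))]
      = (1/6)[(1) + (1) + (1) + (1) + (1) + (1)] = 6/6 = 1
(Exp terms are combined using exp(i*s)*conj(exp(i*t)) = exp(i*(s-t)), and sums of them are collapsed using the identity that for every m > 1 the m distinct m-th roots of unity sum to 0, e.g. 1 + exp(2*I*pi/3) + exp(-2*I*pi/3) = 0.)
Hence the multiplicities are chi_5: 1. Dimension check: dim(chi_3)*dim(chi_2) = 1*1 = 1 and sum (mult * dim) = 1*1 = 1.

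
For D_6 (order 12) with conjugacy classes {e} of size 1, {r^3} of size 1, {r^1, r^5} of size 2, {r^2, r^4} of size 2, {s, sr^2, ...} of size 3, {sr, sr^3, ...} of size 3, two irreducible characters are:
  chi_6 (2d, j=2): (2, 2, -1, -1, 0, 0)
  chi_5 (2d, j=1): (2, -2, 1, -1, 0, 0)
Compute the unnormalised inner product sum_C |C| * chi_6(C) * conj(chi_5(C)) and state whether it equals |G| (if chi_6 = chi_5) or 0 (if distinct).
Sum = 0; so <chi_6, chi_5> = 0 (distinct irreducibles are orthogonal).

Details: Compute term by term over conjugacy classes (|C| * chi_6(C) * conj(chi_5(C))):
  1*(2)*conj(2) + 1*(2)*conj(-2) + 2*(-1)*conj(1) + 2*(-1)*conj(-1) + 3*(0)*conj(0) + 3*(0)*conj(0)
  = (4) + (-4) + (-2) + (2) + (0) + (0)
  = 0.
Dividing by |G| = 12 gives 0/12 = 0, matching the row-orthogonality relation <chi_6, chi_5> = [chi_6 = chi_5].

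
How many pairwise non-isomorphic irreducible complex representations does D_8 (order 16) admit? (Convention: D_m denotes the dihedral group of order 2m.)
7

Details: The number of irreducible complex representations of a finite group equals its number of conjugacy classes. D_8 has 7 conjugacy classes (n/2 + 3 for n even), so D_8 (order 16) has exactly 7 irreducible complex representations.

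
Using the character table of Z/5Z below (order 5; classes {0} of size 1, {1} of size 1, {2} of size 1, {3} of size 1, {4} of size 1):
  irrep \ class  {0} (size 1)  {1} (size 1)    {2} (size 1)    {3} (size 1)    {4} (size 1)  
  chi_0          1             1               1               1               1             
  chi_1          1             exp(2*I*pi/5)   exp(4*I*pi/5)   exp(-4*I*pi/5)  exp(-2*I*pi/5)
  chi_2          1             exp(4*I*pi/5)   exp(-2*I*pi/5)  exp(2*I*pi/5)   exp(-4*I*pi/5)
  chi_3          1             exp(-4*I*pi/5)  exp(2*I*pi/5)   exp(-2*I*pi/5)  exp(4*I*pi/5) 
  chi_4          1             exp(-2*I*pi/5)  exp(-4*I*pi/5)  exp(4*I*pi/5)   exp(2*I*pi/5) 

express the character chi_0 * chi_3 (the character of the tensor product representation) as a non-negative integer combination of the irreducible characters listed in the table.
chi_0 tensor chi_3 = chi_3 (all other irreducibles have multiplicity 0).

Proof sketch: The character of a tensor product is the pointwise product (chi_0 * chi_3)(C) = chi_0(C) * chi_3(C):
  {0}: (1)*(1), {1}: (1)*(exp(-4*I*pi/5)), {2}: (1)*(exp(2*I*pi/5)), {3}: (1)*(exp(-2*I*pi/5)), {4}: (1)*(exp(4*I*pi/5))
so (chi_0 * chi_3) takes values
  {0} -> 1, {1} -> exp(-4*I*pi/5), {2} -> exp(2*I*pi/5), {3} -> exp(-2*I*pi/5), {4} -> exp(4*I*pi/5).
Now take the inner product of this character with each irreducible chi from the table, <chi_0*chi_3, chi> = (1/5) sum_C |C| (chi_0*chi_3)(C) conj(chi(C)):
  <chi_0*chi_3, chi_0> = (1/5)[1*(1)*conj(1) + 1*(exp(-4*I*pi/5))*conj(1) + 1*(exp(2*I*pi/5))*conj(1) + 1*(exp(-2*I*pi/5))*conj(1) + 1*(exp(4*I*pi/5))*conj(1)]
      = (1/5)[(1) + (exp(-4*I*pi/5)) + (exp(2*I*pi/5)) + (exp(-2*I*pi/5)) + (exp(4*I*pi/5))] = 0/5 = 0
  <chi_0*chi_3, chi_1> = (1/5)[1*(1)*conj(1) + 1*(exp(-4*I*pi/5))*conj(exp(2*I*pi/5)) + 1*(exp(2*I*pi/5))*conj(exp(4*I*pi/5)) + 1*(exp(-2*I*pi/5))*conj(exp(-4*I*pi/5)) + 1*(exp(4*I*pi/5))*conj(exp(-2*I*pi/5))]
      = (1/5)[(1) + (exp(4*I*pi/5)) + (exp(-2*I*pi/5)) + (exp(2*I*pi/5)) + (exp(-4*I*pi/5))] = 0/5 = 0
  <chi_0*chi_3, chi_2> = (1/5)[1*(1)*conj(1) + 1*(exp(-4*I*pi/5))*conj(exp(4*I*pi/5)) + 1*(exp(2*I*pi/5))*conj(exp(-2*I*pi/5)) + 1*(exp(-2*I*pi/5))*conj(exp(2*I*pi/5)) + 1*(exp(4*I*pi/5))*conj(exp(-4*I*pi/5))]
      = (1/5)[(1) + (exp(2*I*pi/5)) + (exp(4*I*pi/5)) + (exp(-4*I*pi/5)) + (exp(-2*I*pi/5))] = 0/5 = 0
  <chi_0*chi_3, chi_3> = (1/5)[1*(1)*conj(1) + 1*(exp(-4*I*pi/5))*conj(exp(-4*I*pi/5)) + 1*(exp(2*I*pi/5))*conj(exp(2*I*pi/5)) + 1*(exp(-2*I*pi/5))*conj(exp(-2*I*pi/5)) + 1*(exp(4*I*pi/5))*conj(exp(4*I*pi/5))]
      = (1/5)[(1) + (1) + (1) + (1) + (1)] = 5/5 = 1
  <chi_0*chi_3, chi_4> = (1/5)[1*(1)*conj(1) + 1*(exp(-4*I*pi/5))*conj(exp(-2*I*pi/5)) + 1*(exp(2*I*pi/5))*conj(exp(-4*I*pi/5)) + 1*(exp(-2*I*pi/5))*conj(exp(4*I*pi/5)) + 1*(exp(4*I*pi/5))*conj(exp(2*I*pi/5))]
      = (1/5)[(1) + (exp(-2*I*pi/5)) + (exp(-4*I*pi/5)) + (exp(4*I*pi/5)) + (exp(2*I*pi/5))] = 0/5 = 0
(Exp terms are combined using exp(i*s)*conj(exp(i*t)) = exp(i*(s-t)), and sums of them are collapsed using the identity that for every m > 1 the m distinct m-th roots of unity sum to 0, e.g. 1 + exp(2*I*pi/3) + exp(-2*I*pi/3) = 0.)
Hence the multiplicities are chi_3: 1. Dimension check: dim(chi_0)*dim(chi_3) = 1*1 = 1 and sum (mult * dim) = 1*1 = 1.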